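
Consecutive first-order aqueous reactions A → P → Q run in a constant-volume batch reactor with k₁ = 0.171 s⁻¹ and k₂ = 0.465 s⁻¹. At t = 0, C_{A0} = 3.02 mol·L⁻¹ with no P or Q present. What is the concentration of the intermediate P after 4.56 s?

0.595 mol·L⁻¹

Solving the coupled first-order balances gives C_P(t) = [k₁/(k₂−k₁)]·C_{A0}·(e^(−k₁t) − e^(−k₂t)).
e^(−k₁t) = e^(−0.171×4.56) = e^(−0.7798) = 0.4585; e^(−k₂t) = e^(−2.120) = 0.1200.
C_P = 0.171×3.02/(0.465−0.171) × (0.4585−0.1200) = 1.757×0.3385 = 0.5946 mol·L⁻¹.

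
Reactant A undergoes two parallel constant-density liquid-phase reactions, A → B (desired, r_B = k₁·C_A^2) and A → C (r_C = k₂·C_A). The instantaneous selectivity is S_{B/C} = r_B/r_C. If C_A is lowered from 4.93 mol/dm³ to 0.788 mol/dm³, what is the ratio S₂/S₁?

S_{B/C} = (k₁/k₂)·C_A, so S₂/S₁ = (C_{A,2}/C_{A,1}).
= 0.788/4.93 = 0.160.
Selectivity toward B falls as C_A falls — high-concentration operation is favoured.

0.160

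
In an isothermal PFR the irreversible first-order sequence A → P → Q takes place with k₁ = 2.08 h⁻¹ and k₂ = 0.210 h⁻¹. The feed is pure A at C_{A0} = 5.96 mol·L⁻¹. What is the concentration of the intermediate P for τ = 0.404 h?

3.23 mol·L⁻¹

Solving the coupled first-order balances gives C_P(τ) = [k₁/(k₂−k₁)]·C_{A0}·(e^(−k₁τ) − e^(−k₂τ)).
e^(−k₁τ) = e^(−2.08×0.404) = e^(−0.8403) = 0.4316; e^(−k₂τ) = e^(−0.08484) = 0.9187.
C_P = 2.08×5.96/(0.210−2.08) × (0.4316−0.9187) = (-6.629)×(-0.4871) = 3.229 mol·L⁻¹.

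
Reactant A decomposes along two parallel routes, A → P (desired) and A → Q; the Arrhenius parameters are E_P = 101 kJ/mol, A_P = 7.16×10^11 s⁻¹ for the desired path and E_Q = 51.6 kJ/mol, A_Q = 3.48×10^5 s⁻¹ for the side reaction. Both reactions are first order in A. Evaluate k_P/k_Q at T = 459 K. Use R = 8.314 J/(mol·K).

Since both paths have the same order in A, the concentration cancels and S_{P/Q} = k_P/k_Q = (A_P/A_Q)·exp[(E_Q−E_P)/(RT)].
(E_Q−E_P)/(RT) = (51.6−101)×10³/(8.314×459) = -49400/3816 = -12.95.
k_P/k_Q = (7.16×10^11/3.48×10^5)·exp(-12.95) = 2.057×10^6 × 2.388×10^-6 = 4.91.
Since E_P > E_Q, raising the temperature improves selectivity toward P.

4.91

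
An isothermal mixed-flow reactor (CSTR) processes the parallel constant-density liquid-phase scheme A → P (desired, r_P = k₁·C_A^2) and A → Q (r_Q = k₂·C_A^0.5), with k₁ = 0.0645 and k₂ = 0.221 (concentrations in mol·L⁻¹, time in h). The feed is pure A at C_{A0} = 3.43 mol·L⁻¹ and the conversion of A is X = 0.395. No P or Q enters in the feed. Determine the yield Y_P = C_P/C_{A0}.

0.184

Exit C_A = C_{A0}(1−X) = 3.43×0.605 = 2.075 mol·L⁻¹.
A CSTR operates uniformly at the exit composition, giving r_P = 0.2778 and r_Q = 0.3184 (each k·C_A^n at C_A = 2.075).
Fraction of consumed A going to P: r_P/(r_P+r_Q) = 0.4659.
C_P = 0.4659·C_{A0}·X = 0.4659×3.43×0.395 = 0.631 mol·L⁻¹; Y_P = C_P/C_{A0} = 0.184.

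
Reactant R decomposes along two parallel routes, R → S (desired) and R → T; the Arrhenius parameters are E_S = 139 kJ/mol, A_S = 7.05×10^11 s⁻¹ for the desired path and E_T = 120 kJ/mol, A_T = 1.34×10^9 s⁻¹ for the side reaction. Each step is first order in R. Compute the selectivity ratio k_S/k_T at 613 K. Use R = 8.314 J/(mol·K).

Since both paths have the same order in R, the concentration cancels and S_{S/T} = k_S/k_T = (A_S/A_T)·exp[(E_T−E_S)/(RT)].
(E_T−E_S)/(RT) = (120−139)×10³/(8.314×613) = -19000/5096 = -3.728.
k_S/k_T = (7.05×10^11/1.34×10^9)·exp(-3.728) = 526.1 × 0.02404 = 12.6.

12.6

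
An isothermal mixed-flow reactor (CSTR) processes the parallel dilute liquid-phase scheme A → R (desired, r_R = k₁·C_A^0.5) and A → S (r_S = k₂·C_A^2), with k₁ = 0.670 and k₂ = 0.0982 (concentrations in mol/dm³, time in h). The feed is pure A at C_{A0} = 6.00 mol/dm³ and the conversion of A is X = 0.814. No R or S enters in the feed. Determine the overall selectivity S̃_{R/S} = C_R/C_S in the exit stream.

Exit C_A = C_{A0}(1−X) = 6.00×0.186 = 1.116 mol/dm³.
In a CSTR the entire volume is at exit conditions, so r_R = 0.670×1.116^0.5 = 0.7078 and r_S = 0.0982×1.116^2 = 0.1223.
Overall selectivity = C_R/C_S = r_Rτ/(r_Sτ) = r_R/r_S = 5.79.

5.79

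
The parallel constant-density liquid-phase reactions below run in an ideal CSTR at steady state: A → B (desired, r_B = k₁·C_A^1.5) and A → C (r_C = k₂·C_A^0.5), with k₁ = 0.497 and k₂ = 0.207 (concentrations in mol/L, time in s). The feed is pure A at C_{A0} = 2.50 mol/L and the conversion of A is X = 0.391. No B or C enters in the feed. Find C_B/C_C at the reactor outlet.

3.66

Exit C_A = C_{A0}(1−X) = 2.50×0.609 = 1.522 mol/L.
In a CSTR the entire volume is at exit conditions, so r_B = 0.497×1.522^1.5 = 0.9337 and r_C = 0.207×1.522^0.5 = 0.2554.
Overall selectivity = C_B/C_C = r_Bτ/(r_Cτ) = r_B/r_C = 3.66.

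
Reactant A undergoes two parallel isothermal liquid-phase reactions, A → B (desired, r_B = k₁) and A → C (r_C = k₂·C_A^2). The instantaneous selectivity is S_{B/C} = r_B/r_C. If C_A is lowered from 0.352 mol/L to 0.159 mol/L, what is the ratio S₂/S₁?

4.90

S_{B/C} = (k₁/k₂)·C_A^-2, so S₂/S₁ = (C_{A,2}/C_{A,1})^-2.
= (0.159/0.352)^(-2) = (0.4517)^(-2) = 4.90.
Selectivity toward B rises as C_A falls — low-concentration operation is favoured.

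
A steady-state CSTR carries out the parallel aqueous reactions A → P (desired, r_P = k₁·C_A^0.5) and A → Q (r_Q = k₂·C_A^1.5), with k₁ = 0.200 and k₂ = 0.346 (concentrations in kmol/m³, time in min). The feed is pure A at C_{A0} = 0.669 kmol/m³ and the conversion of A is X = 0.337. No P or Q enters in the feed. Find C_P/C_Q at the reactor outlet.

Exit C_A = C_{A0}(1−X) = 0.669×0.663 = 0.4435 kmol/m³.
A CSTR operates uniformly at the exit composition, giving r_P = 0.1332 and r_Q = 0.1022 (each k·C_A^n at C_A = 0.4435).
Overall selectivity = C_P/C_Q = r_Pτ/(r_Qτ) = r_P/r_Q = 1.30.

1.30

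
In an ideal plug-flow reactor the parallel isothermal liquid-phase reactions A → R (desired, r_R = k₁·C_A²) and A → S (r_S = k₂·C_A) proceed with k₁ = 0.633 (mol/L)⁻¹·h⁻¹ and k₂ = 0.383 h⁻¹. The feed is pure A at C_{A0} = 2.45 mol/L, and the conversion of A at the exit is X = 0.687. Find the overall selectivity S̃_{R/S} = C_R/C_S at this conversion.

C_A = C_{A0}(1−X) = 0.7668 mol/L.
Along a PFR/batch, dC_S/dC_A = −r_S/(r_R+r_S) = −k₂/(k₂+k₁·C_A).
Integrating from C_{A0} to C_A: C_S = (0.383/0.633)·ln[(0.383+0.633·2.45)/(0.383+0.633·0.767)] = 0.6051·ln(1.934/0.8684) = 0.4844 mol/L.
Then C_R = (C_{A0}−C_A) − C_S = 1.683 − 0.4844 = 1.199 mol/L.
S̃_{R/S} = C_R/C_S = 1.199/0.4844 = 2.47.

2.47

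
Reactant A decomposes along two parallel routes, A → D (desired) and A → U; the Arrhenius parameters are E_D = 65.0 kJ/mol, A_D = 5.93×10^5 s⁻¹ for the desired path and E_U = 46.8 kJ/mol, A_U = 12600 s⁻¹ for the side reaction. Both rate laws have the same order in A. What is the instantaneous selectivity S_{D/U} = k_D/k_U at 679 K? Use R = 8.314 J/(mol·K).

1.87

k_D/k_U = (A_D/A_U)·exp[−(E_D−E_U)/(RT)] = (A_D/A_U)·exp[(E_U−E_D)/(RT)].
(E_U−E_D)/(RT) = (46.8−65.0)×10³/(8.314×679) = -18200/5645 = -3.224.
k_D/k_U = (5.93×10^5/12600)·exp(-3.224) = 47.06 × 0.03980 = 1.87.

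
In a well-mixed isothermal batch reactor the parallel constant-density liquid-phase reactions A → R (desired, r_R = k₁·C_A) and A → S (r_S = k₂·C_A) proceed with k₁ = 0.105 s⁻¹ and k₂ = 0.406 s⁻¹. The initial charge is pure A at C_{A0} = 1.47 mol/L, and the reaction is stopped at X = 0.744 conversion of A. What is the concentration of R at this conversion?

0.225 mol/L

C_A = C_{A0}(1−X) = 0.3763 mol/L.
Both paths are first order in A, so the instantaneous fraction to R is constant: dC_R/d(−C_A) = k₁/(k₁+k₂) = 0.2055.
C_R = 0.2055·(C_{A0}−C_A) = 0.2055×1.094 = 0.225 mol/L.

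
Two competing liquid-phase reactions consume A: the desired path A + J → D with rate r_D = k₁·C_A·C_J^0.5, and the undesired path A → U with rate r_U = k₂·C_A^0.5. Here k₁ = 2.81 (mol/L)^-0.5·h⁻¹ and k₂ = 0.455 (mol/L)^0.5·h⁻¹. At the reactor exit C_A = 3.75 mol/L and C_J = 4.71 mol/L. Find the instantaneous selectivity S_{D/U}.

S_{D/U} = r_D/r_U = (k₁·C_A·C_J^0.5)/(k₂·C_A^0.5) = (k₁/k₂)·C_A^0.5·C_J^0.5.
= (2.81×3.750×4.710^0.5) / (0.455×3.750^0.5) = 22.87/0.8811 = 26.0.
Since the desired path is higher order in A, keeping C_A high (PFR or concentrated feed) favours D.

26.0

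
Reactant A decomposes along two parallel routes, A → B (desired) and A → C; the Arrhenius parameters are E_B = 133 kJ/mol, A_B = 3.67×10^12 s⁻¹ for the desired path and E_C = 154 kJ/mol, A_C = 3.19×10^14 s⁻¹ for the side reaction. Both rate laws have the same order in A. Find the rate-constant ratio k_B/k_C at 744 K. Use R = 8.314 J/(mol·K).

0.343

k_B/k_C = (A_B/A_C)·exp[−(E_B−E_C)/(RT)] = (A_B/A_C)·exp[(E_C−E_B)/(RT)].
(E_C−E_B)/(RT) = (154−133)×10³/(8.314×744) = 21000/6186 = 3.395.
k_B/k_C = (3.67×10^12/3.19×10^14)·exp(3.395) = 0.01150 × 29.81 = 0.343.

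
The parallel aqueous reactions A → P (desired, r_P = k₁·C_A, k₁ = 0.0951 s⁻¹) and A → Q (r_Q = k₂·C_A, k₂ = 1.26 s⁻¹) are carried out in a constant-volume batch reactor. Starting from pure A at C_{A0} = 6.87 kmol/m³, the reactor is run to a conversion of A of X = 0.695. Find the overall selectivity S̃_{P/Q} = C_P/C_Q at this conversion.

C_A = C_{A0}(1−X) = 2.095 kmol/m³.
Both paths are first order in A, so the instantaneous fraction to P is constant: dC_P/d(−C_A) = k₁/(k₁+k₂) = 0.07018.
C_P = 0.07018·(C_{A0}−C_A) = 0.07018×4.775 = 0.335 kmol/m³.
C_Q = (C_{A0}−C_A)−C_P = 4.440 kmol/m³; S̃_{P/Q} = 0.3351/4.440 = 0.0755.

0.0755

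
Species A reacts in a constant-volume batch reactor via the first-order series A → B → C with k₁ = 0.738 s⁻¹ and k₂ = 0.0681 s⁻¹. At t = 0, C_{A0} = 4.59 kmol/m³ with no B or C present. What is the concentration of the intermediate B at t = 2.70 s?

For first-order series with pure A initially, C_B(t) = k₁C_{A0}/(k₂−k₁)·(e^(−k₁t) − e^(−k₂t)).
e^(−k₁t) = e^(−0.738×2.70) = e^(−1.993) = 0.1363; e^(−k₂t) = e^(−0.1839) = 0.8320.
C_B = 0.738×4.59/(0.0681−0.738) × (0.1363−0.8320) = (-5.057)×(-0.6957) = 3.518 kmol/m³.

3.52 kmol/m³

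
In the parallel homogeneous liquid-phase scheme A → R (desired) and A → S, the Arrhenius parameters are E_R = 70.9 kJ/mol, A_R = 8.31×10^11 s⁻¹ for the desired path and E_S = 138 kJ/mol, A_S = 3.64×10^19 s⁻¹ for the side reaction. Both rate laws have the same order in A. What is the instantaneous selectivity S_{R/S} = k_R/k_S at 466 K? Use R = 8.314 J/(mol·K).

0.759

With equal orders, S_{R/S} = k_R/k_S = (A_R/A_S)·exp[(E_S−E_R)/(RT)].
(E_S−E_R)/(RT) = (138−70.9)×10³/(8.314×466) = 67100/3874 = 17.32.
k_R/k_S = (8.31×10^11/3.64×10^19)·exp(17.32) = 2.283×10^-8 × 3.324×10^7 = 0.759.
Since E_R < E_S, lowering the temperature improves selectivity toward R.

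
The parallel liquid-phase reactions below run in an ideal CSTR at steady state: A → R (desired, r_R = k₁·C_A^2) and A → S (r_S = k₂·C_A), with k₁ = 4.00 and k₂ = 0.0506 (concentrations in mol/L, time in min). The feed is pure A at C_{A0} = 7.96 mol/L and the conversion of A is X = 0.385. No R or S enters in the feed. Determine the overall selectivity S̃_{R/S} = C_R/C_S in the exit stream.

387

Exit C_A = C_{A0}(1−X) = 7.96×0.615 = 4.895 mol/L.
A CSTR operates uniformly at the exit composition, giving r_R = 95.86 and r_S = 0.2477 (each k·C_A^n at C_A = 4.895).
Overall selectivity = C_R/C_S = r_Rτ/(r_Sτ) = r_R/r_S = 387.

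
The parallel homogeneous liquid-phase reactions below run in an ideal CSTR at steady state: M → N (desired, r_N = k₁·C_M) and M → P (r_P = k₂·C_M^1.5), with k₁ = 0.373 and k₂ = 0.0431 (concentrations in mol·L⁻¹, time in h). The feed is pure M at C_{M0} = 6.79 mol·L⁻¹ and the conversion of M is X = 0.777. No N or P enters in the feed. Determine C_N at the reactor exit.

4.62 mol·L⁻¹

Exit C_M = C_{M0}(1−X) = 6.79×0.223 = 1.514 mol·L⁻¹.
Rates in a CSTR are evaluated at the outlet concentration: r_N = 0.373×1.514 = 0.5648, r_P = 0.0431×1.514^1.5 = 0.08030.
Fraction of consumed M going to N: r_N/(r_N+r_P) = 0.8755.
C_N = 0.8755·C_{M0}·X = 0.8755×6.79×0.777 = 4.62 mol·L⁻¹.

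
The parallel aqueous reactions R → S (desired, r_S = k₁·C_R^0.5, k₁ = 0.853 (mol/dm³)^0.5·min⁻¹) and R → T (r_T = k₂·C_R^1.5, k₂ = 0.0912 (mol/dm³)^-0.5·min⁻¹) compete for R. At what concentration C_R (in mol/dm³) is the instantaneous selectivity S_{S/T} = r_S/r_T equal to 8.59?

S_{S/T} = (k₁/k₂)·C_R⁻¹ ⇒ C_R = (S·k₂/k₁)^(-1).
= (8.59×0.0912/0.853)^(-1) = (0.9184)^(-1) = 1.09 mol/dm³.

1.09 mol/dm³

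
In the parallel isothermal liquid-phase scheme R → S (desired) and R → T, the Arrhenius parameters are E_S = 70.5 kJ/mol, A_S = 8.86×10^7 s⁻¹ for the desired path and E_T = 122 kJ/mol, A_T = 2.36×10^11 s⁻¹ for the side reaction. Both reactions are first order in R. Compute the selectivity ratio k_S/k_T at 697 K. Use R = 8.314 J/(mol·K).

k_S/k_T = (A_S/A_T)·exp[−(E_S−E_T)/(RT)] = (A_S/A_T)·exp[(E_T−E_S)/(RT)].
(E_T−E_S)/(RT) = (122−70.5)×10³/(8.314×697) = 51500/5795 = 8.887.
k_S/k_T = (8.86×10^7/2.36×10^11)·exp(8.887) = 3.754×10^-4 × 7239 = 2.72.
Since E_S < E_T, lowering the temperature improves selectivity toward S.

2.72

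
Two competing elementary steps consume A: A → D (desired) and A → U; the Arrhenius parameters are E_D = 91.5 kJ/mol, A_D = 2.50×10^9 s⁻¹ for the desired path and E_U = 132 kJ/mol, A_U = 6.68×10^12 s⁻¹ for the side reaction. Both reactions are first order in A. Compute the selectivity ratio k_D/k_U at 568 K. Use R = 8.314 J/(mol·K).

1.99

With equal orders, S_{D/U} = k_D/k_U = (A_D/A_U)·exp[(E_U−E_D)/(RT)].
(E_U−E_D)/(RT) = (132−91.5)×10³/(8.314×568) = 40500/4722 = 8.576.
k_D/k_U = (2.50×10^9/6.68×10^12)·exp(8.576) = 3.743×10^-4 × 5304 = 1.99.
Since E_D < E_U, lowering the temperature improves selectivity toward D.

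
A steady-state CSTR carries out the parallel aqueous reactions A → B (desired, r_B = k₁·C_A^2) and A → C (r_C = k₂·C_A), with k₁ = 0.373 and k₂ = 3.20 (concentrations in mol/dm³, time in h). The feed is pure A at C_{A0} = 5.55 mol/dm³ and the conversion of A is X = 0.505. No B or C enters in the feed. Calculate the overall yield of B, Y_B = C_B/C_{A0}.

Exit C_A = C_{A0}(1−X) = 5.55×0.495 = 2.747 mol/dm³.
A CSTR operates uniformly at the exit composition, giving r_B = 2.815 and r_C = 8.791 (each k·C_A^n at C_A = 2.747).
Fraction of consumed A going to B: r_B/(r_B+r_C) = 0.2426.
C_B = 0.2426·C_{A0}·X = 0.2426×5.55×0.505 = 0.680 mol/dm³; Y_B = C_B/C_{A0} = 0.122.

0.122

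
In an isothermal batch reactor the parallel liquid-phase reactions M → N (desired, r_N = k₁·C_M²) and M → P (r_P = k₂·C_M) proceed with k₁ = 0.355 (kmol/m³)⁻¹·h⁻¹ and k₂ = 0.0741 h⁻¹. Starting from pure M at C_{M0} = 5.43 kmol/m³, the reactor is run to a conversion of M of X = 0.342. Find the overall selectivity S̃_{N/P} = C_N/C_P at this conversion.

C_M = C_{M0}(1−X) = 3.573 kmol/m³.
Along a PFR/batch, dC_P/dC_M = −r_P/(r_N+r_P) = −k₂/(k₂+k₁·C_M).
Integrating from C_{M0} to C_M: C_P = (0.0741/0.355)·ln[(0.0741+0.355·5.43)/(0.0741+0.355·3.57)] = 0.2087·ln(2.002/1.342) = 0.08339 kmol/m³.
Then C_N = (C_{M0}−C_M) − C_P = 1.857 − 0.08339 = 1.774 kmol/m³.
S̃_{N/P} = C_N/C_P = 1.774/0.08339 = 21.3.

21.3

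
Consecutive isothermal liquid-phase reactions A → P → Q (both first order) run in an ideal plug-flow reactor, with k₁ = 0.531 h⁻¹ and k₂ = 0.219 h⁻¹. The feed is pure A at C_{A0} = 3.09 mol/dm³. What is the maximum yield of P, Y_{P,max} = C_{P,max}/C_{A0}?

Evaluating C_P at τ_opt = ln(k₂/k₁)/(k₂−k₁) gives C_{P,max}/C_{A0} = (k₁/k₂)^[k₂/(k₂−k₁)].
= (0.531/0.219)^(0.219/(0.219−0.531)) = (2.425)^(-0.7019) = 0.5370.

0.537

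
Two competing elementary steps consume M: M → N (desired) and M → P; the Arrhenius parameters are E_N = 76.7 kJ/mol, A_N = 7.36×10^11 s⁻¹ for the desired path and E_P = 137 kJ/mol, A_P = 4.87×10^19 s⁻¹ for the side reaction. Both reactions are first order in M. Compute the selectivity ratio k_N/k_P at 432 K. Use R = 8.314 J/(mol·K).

0.296

k_N/k_P = (A_N/A_P)·exp[−(E_N−E_P)/(RT)] = (A_N/A_P)·exp[(E_P−E_N)/(RT)].
(E_P−E_N)/(RT) = (137−76.7)×10³/(8.314×432) = 60300/3592 = 16.79.
k_N/k_P = (7.36×10^11/4.87×10^19)·exp(16.79) = 1.511×10^-8 × 1.956×10^7 = 0.296.
Since E_N < E_P, lowering the temperature improves selectivity toward N.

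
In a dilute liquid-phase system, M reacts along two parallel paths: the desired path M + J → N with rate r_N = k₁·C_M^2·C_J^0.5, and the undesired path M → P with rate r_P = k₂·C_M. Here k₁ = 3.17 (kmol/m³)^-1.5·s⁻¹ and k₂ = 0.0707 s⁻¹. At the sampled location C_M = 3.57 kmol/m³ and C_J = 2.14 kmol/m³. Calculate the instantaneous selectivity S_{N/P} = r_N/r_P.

234

S_{N/P} = r_N/r_P = (k₁·C_M^2·C_J^0.5)/(k₂·C_M) = (k₁/k₂)·C_M·C_J^0.5.
= (3.17×3.570^2×2.140^0.5) / (0.0707×3.570) = 59.10/0.2524 = 234.
Since the desired path is higher order in M, keeping C_M high (PFR or concentrated feed) favours N.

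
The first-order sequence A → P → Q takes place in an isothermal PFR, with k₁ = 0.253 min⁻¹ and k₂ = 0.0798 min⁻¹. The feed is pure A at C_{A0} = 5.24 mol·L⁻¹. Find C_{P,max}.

Evaluating C_P at τ_opt = ln(k₂/k₁)/(k₂−k₁) gives C_{P,max}/C_{A0} = (k₁/k₂)^[k₂/(k₂−k₁)].
= (0.253/0.0798)^(0.0798/(0.0798−0.253)) = (3.170)^(-0.4607) = 0.5876.
C_{P,max} = 0.5876×5.24 = 3.08 mol·L⁻¹.

3.08 mol·L⁻¹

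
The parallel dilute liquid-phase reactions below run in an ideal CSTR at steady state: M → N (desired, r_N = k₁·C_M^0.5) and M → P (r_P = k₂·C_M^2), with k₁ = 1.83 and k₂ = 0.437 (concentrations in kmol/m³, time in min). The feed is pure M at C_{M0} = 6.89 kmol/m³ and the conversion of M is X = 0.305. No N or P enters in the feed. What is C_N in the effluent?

0.600 kmol/m³

Exit C_M = C_{M0}(1−X) = 6.89×0.695 = 4.789 kmol/m³.
A CSTR operates uniformly at the exit composition, giving r_N = 4.005 and r_P = 10.02 (each k·C_M^n at C_M = 4.789).
Fraction of consumed M going to N: r_N/(r_N+r_P) = 0.2855.
C_N = 0.2855·C_{M0}·X = 0.2855×6.89×0.305 = 0.600 kmol/m³.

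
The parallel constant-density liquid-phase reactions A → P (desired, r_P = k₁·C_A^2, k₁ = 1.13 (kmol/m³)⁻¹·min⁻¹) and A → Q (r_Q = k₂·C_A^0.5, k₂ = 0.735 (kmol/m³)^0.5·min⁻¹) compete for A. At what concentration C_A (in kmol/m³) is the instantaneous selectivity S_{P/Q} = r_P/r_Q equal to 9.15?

3.28 kmol/m³

S_{P/Q} = (k₁/k₂)·C_A^1.5 ⇒ C_A = (S·k₂/k₁)^(1/1.5).
= (9.15×0.735/1.13)^(0.6667) = (5.952)^(0.6667) = 3.28 kmol/m³.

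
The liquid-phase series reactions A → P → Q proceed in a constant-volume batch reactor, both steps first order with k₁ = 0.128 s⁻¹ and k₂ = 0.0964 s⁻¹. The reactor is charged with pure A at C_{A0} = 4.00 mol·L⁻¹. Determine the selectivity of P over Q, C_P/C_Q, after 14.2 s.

Solving the coupled first-order balances gives C_P(t) = [k₁/(k₂−k₁)]·C_{A0}·(e^(−k₁t) − e^(−k₂t)).
e^(−k₁t) = e^(−0.128×14.2) = e^(−1.818) = 0.1624; e^(−k₂t) = e^(−1.369) = 0.2544.
C_P = 0.128×4.00/(0.0964−0.128) × (0.1624−0.2544) = (-16.20)×(-0.09198) = 1.490 mol·L⁻¹.
C_A = C_{A0}e^(−k₁t) = 0.6497 mol·L⁻¹, so C_Q = C_{A0}−C_A−C_P = 1.860 mol·L⁻¹; C_P/C_Q = 0.801.

0.801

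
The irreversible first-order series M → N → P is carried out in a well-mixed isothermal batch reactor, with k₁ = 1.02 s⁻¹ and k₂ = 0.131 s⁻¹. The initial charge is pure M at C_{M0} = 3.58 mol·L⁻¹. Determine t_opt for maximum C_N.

2.31 s

Setting dC_N/dt = 0 gives t_opt = ln(k₂/k₁)/(k₂−k₁).
= ln(0.131/1.02)/(0.131−1.02) = ln(0.1284)/-0.8890 = -2.052/-0.8890 = 2.31 s.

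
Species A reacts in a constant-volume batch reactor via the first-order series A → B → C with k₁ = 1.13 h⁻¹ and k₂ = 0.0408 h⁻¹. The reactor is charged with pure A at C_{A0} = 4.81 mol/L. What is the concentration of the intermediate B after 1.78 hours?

3.97 mol/L

The intermediate concentration in a first-order A→B→C sequence is C_B = k₁C_{A0}(e^(−k₁t) − e^(−k₂t))/(k₂−k₁).
e^(−k₁t) = e^(−1.13×1.78) = e^(−2.011) = 0.1338; e^(−k₂t) = e^(−0.07262) = 0.9300.
C_B = 1.13×4.81/(0.0408−1.13) × (0.1338−0.9300) = (-4.990)×(-0.7961) = 3.973 mol/L.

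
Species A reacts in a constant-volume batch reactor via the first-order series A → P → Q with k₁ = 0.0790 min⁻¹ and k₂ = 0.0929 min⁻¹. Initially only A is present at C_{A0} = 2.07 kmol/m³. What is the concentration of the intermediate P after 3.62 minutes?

0.434 kmol/m³

The intermediate concentration in a first-order A→B→C sequence is C_P = k₁C_{A0}(e^(−k₁t) − e^(−k₂t))/(k₂−k₁).
e^(−k₁t) = e^(−0.0790×3.62) = e^(−0.2860) = 0.7513; e^(−k₂t) = e^(−0.3363) = 0.7144.
C_P = 0.0790×2.07/(0.0929−0.0790) × (0.7513−0.7144) = 11.76×0.03687 = 0.4337 kmol/m³.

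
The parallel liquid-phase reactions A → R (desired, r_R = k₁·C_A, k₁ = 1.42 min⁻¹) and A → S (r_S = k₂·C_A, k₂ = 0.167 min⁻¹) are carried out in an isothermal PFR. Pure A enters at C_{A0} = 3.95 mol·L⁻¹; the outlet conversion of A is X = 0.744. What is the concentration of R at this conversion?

2.63 mol·L⁻¹

C_A = C_{A0}(1−X) = 1.011 mol·L⁻¹.
Both paths are first order in A, so the instantaneous fraction to R is constant: dC_R/d(−C_A) = k₁/(k₁+k₂) = 0.8948.
C_R = 0.8948·(C_{A0}−C_A) = 0.8948×2.939 = 2.63 mol·L⁻¹.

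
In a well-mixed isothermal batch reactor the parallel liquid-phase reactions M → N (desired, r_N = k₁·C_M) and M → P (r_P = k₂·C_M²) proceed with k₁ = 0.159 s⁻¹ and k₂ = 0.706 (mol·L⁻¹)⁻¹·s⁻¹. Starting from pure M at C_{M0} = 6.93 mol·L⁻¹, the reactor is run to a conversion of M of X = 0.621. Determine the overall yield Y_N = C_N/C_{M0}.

C_M = C_{M0}(1−X) = 2.626 mol·L⁻¹.
Along a PFR/batch, dC_N/dC_M = −r_N/(r_N+r_P) = −k₁/(k₁+k₂·C_M).
Integrating from C_{M0} to C_M: C_N = (0.159/0.706)·ln[(0.159+0.706·6.93)/(0.159+0.706·2.63)] = 0.2252·ln(5.052/2.013) = 0.2072 mol·L⁻¹.
Y_N = C_N/C_{M0} = 0.2072/6.93 = 0.0299.

0.0299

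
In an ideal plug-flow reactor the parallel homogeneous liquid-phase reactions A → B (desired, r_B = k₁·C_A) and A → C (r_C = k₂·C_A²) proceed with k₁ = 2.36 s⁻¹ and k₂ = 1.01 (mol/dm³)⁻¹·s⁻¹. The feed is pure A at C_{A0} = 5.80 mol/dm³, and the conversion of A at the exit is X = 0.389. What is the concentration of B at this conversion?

C_A = C_{A0}(1−X) = 3.544 mol/dm³.
Along a PFR/batch, dC_B/dC_A = −r_B/(r_B+r_C) = −k₁/(k₁+k₂·C_A).
Integrating from C_{A0} to C_A: C_B = (2.36/1.01)·ln[(2.36+1.01·5.80)/(2.36+1.01·3.54)] = 2.337·ln(8.218/5.939) = 0.7588 mol/dm³.

0.759 mol/dm³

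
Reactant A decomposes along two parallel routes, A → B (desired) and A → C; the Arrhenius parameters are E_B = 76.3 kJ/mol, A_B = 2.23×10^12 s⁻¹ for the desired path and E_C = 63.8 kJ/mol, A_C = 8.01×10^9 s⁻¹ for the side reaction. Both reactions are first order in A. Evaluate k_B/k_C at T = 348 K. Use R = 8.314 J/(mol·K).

3.70

k_B/k_C = (A_B/A_C)·exp[−(E_B−E_C)/(RT)] = (A_B/A_C)·exp[(E_C−E_B)/(RT)].
(E_C−E_B)/(RT) = (63.8−76.3)×10³/(8.314×348) = -12500/2893 = -4.320.
k_B/k_C = (2.23×10^12/8.01×10^9)·exp(-4.320) = 278.4 × 0.01329 = 3.70.
Since E_B > E_C, raising the temperature improves selectivity toward B.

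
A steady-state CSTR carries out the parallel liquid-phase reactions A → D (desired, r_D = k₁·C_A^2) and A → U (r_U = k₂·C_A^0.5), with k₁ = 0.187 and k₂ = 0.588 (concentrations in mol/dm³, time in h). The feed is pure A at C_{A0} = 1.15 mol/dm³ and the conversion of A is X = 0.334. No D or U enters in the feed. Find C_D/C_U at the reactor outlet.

0.213

Exit C_A = C_{A0}(1−X) = 1.15×0.666 = 0.7659 mol/dm³.
In a CSTR the entire volume is at exit conditions, so r_D = 0.187×0.7659^2 = 0.1097 and r_U = 0.588×0.7659^0.5 = 0.5146.
Overall selectivity = C_D/C_U = r_Dτ/(r_Uτ) = r_D/r_U = 0.213.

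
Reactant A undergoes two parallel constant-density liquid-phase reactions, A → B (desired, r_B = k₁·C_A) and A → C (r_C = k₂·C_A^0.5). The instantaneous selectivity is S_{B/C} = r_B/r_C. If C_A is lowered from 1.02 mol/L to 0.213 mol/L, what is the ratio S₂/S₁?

0.457

S_{B/C} = (k₁/k₂)·C_A^0.5, so S₂/S₁ = (C_{A,2}/C_{A,1})^0.5.
= (0.213/1.02)^0.5 = (0.2088)^0.5 = 0.457.
Selectivity toward B falls as C_A falls — high-concentration operation is favoured.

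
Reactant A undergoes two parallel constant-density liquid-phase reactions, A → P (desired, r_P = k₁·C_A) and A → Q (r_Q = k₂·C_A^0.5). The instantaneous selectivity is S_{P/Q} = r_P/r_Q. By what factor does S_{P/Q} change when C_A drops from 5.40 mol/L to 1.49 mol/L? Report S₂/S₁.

S_{P/Q} = (k₁/k₂)·C_A^0.5, so S₂/S₁ = (C_{A,2}/C_{A,1})^0.5.
= (1.49/5.40)^0.5 = (0.2759)^0.5 = 0.525.

0.525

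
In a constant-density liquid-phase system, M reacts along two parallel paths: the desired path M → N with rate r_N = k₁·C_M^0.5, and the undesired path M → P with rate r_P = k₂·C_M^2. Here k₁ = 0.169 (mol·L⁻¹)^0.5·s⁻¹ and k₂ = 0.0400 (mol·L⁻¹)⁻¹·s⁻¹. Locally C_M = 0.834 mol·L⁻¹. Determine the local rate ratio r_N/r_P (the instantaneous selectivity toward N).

5.55

S_{N/P} = r_N/r_P = (k₁·C_M^0.5)/(k₂·C_M^2) = (k₁/k₂)·C_M^-1.5.
= (0.169×0.8340^0.5) / (0.0400×0.8340^2) = 0.1543/0.02782 = 5.55.
The undesired path is higher order in M, so low C_M (CSTR or dilute feed) favours N.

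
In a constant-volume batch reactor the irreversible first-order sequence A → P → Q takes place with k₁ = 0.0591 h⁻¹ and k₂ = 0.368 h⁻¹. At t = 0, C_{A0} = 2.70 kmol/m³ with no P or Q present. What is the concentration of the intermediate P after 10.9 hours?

0.262 kmol/m³

For first-order series with pure A initially, C_P(t) = k₁C_{A0}/(k₂−k₁)·(e^(−k₁t) − e^(−k₂t)).
e^(−k₁t) = e^(−0.0591×10.9) = e^(−0.6442) = 0.5251; e^(−k₂t) = e^(−4.011) = 0.01811.
C_P = 0.0591×2.70/(0.368−0.0591) × (0.5251−0.01811) = 0.5166×0.5070 = 0.2619 kmol/m³.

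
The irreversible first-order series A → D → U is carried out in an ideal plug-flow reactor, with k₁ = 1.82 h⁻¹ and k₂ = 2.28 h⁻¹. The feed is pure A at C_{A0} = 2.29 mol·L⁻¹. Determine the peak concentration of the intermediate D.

For a first-order series the maximum intermediate yield is C_{D,max}/C_{A0} = (k₁/k₂)^[k₂/(k₂−k₁)].
= (1.82/2.28)^(2.28/(2.28−1.82)) = (0.7982)^(4.957) = 0.3273.
C_{D,max} = 0.3273×2.29 = 0.750 mol·L⁻¹.

0.750 mol·L⁻¹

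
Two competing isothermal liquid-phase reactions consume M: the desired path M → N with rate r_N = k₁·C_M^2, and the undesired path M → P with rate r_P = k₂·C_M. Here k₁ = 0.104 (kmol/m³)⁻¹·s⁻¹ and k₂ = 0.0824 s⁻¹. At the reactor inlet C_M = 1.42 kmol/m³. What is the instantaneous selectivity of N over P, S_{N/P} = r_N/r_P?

S_{N/P} = r_N/r_P = (k₁·C_M^2)/(k₂·C_M) = (k₁/k₂)·C_M.
= (0.104×1.420^2) / (0.0824×1.420) = 0.2097/0.1170 = 1.79.

1.79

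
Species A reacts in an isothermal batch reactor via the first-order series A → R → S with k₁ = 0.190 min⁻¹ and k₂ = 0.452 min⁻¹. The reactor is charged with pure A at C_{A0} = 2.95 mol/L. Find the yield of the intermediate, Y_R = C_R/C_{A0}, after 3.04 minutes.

The intermediate concentration in a first-order A→B→C sequence is C_R = k₁C_{A0}(e^(−k₁t) − e^(−k₂t))/(k₂−k₁).
e^(−k₁t) = e^(−0.190×3.04) = e^(−0.5776) = 0.5612; e^(−k₂t) = e^(−1.374) = 0.2531.
C_R = 0.190×2.95/(0.452−0.190) × (0.5612−0.2531) = 2.139×0.3082 = 0.6593 mol/L.
Y_R = C_R/C_{A0} = 0.6593/2.95 = 0.223.

0.223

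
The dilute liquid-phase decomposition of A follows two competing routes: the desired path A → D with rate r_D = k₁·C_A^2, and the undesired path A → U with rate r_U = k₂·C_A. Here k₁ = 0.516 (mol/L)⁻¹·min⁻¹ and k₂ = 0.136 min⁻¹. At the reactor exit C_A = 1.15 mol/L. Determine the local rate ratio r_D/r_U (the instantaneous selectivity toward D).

4.36

S_{D/U} = r_D/r_U = (k₁·C_A^2)/(k₂·C_A) = (k₁/k₂)·C_A.
= (0.516×1.150^2) / (0.136×1.150) = 0.6824/0.1564 = 4.36.
Since the desired path is higher order in A, keeping C_A high (PFR or concentrated feed) favours D.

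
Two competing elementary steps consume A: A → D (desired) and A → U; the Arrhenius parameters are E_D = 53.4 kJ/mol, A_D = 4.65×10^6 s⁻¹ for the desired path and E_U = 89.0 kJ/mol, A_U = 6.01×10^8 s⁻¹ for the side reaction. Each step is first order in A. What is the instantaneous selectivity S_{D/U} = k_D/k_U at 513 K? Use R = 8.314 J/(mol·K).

32.6

With equal orders, S_{D/U} = k_D/k_U = (A_D/A_U)·exp[(E_U−E_D)/(RT)].
(E_U−E_D)/(RT) = (89.0−53.4)×10³/(8.314×513) = 35600/4265 = 8.347.
k_D/k_U = (4.65×10^6/6.01×10^8)·exp(8.347) = 0.007737 × 4217 = 32.6.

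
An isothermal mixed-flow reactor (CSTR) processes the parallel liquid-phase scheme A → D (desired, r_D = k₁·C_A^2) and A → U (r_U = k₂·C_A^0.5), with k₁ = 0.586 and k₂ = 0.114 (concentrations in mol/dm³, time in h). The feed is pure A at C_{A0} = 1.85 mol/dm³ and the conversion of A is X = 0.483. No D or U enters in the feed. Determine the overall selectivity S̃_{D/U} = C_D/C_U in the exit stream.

Exit C_A = C_{A0}(1−X) = 1.85×0.517 = 0.9565 mol/dm³.
A CSTR operates uniformly at the exit composition, giving r_D = 0.5361 and r_U = 0.1115 (each k·C_A^n at C_A = 0.9565).
Overall selectivity = C_D/C_U = r_Dτ/(r_Uτ) = r_D/r_U = 4.81.

4.81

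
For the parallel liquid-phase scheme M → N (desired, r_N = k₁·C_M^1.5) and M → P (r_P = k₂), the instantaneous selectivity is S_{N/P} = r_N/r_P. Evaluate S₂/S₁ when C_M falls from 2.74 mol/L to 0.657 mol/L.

S_{N/P} = (k₁/k₂)·C_M^1.5, so S₂/S₁ = (C_{M,2}/C_{M,1})^1.5.
= (0.657/2.74)^1.5 = (0.2398)^1.5 = 0.117.

0.117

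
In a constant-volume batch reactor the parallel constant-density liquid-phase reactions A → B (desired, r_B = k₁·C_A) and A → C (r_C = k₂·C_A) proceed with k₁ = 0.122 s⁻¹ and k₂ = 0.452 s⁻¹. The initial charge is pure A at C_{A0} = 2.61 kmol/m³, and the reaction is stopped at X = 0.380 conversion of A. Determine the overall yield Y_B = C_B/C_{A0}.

C_A = C_{A0}(1−X) = 1.618 kmol/m³.
Both paths are first order in A, so the instantaneous fraction to B is constant: dC_B/d(−C_A) = k₁/(k₁+k₂) = 0.2125.
C_B = 0.2125·(C_{A0}−C_A) = 0.2125×0.9918 = 0.211 kmol/m³.
Y_B = C_B/C_{A0} = 0.2108/2.61 = 0.0808.

0.0808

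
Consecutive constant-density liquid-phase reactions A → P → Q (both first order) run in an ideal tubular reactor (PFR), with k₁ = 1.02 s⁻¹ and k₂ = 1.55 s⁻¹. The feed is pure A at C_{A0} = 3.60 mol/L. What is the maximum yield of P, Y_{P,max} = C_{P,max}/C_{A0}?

Evaluating C_P at τ_opt = ln(k₂/k₁)/(k₂−k₁) gives C_{P,max}/C_{A0} = (k₁/k₂)^[k₂/(k₂−k₁)].
= (1.02/1.55)^(1.55/(1.55−1.02)) = (0.6581)^(2.925) = 0.2941.

0.294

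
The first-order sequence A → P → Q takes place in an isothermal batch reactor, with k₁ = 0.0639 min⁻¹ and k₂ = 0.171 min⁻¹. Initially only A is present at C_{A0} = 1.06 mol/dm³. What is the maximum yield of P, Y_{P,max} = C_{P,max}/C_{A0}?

At the optimum, C_{P,max}/C_{A0} = (k₁/k₂)^[k₂/(k₂−k₁)].
= (0.0639/0.171)^(0.171/(0.171−0.0639)) = (0.3737)^(1.597) = 0.2077.

0.208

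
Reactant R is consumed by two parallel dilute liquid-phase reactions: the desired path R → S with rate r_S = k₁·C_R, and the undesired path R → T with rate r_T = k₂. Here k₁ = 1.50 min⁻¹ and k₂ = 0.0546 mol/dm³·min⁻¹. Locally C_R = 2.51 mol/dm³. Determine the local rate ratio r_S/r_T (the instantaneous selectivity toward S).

69.0

S_{S/T} = r_S/r_T = (k₁·C_R)/(k₂) = (k₁/k₂)·C_R.
= (1.50×2.510) / (0.0546) = 3.765/0.05460 = 69.0.
Since the desired path is higher order in R, keeping C_R high (PFR or concentrated feed) favours S.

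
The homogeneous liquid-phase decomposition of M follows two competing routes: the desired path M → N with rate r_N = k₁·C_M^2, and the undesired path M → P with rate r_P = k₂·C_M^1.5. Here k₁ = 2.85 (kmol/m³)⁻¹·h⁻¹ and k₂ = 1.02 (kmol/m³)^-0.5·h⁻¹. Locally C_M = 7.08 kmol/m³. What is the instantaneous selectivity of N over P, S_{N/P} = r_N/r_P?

7.43

S_{N/P} = r_N/r_P = (k₁·C_M^2)/(k₂·C_M^1.5) = (k₁/k₂)·C_M^0.5.
= (2.85×7.080^2) / (1.02×7.080^1.5) = 142.9/19.22 = 7.43.
Since the desired path is higher order in M, keeping C_M high (PFR or concentrated feed) favours N.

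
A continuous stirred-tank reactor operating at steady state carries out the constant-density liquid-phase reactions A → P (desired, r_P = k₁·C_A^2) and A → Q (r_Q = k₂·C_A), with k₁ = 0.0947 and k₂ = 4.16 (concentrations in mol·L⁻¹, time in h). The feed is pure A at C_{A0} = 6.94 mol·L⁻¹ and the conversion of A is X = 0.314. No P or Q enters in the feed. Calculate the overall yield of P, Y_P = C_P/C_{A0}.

Exit C_A = C_{A0}(1−X) = 6.94×0.686 = 4.761 mol·L⁻¹.
In a CSTR the entire volume is at exit conditions, so r_P = 0.0947×4.761^2 = 2.146 and r_Q = 4.16×4.761 = 19.81.
Fraction of consumed A going to P: r_P/(r_P+r_Q) = 0.09778.
C_P = 0.09778·C_{A0}·X = 0.09778×6.94×0.314 = 0.213 mol·L⁻¹; Y_P = C_P/C_{A0} = 0.0307.

0.0307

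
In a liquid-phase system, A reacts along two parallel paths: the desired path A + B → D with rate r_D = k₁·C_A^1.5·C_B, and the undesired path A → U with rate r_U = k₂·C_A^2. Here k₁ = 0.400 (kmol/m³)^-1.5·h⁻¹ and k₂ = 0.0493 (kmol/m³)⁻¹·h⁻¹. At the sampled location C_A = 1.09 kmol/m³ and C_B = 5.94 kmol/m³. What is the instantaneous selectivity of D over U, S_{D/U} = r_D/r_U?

S_{D/U} = r_D/r_U = (k₁·C_A^1.5·C_B)/(k₂·C_A^2) = (k₁/k₂)·C_A^-0.5·C_B.
= (0.400×1.090^1.5×5.940) / (0.0493×1.090^2) = 2.704/0.05857 = 46.2.

46.2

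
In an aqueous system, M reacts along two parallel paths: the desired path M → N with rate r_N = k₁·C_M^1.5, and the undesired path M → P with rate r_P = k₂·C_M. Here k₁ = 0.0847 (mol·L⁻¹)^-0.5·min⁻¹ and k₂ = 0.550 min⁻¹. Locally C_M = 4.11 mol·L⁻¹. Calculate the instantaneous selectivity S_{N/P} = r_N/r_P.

S_{N/P} = r_N/r_P = (k₁·C_M^1.5)/(k₂·C_M) = (k₁/k₂)·C_M^0.5.
= (0.0847×4.110^1.5) / (0.550×4.110) = 0.7057/2.261 = 0.312.

0.312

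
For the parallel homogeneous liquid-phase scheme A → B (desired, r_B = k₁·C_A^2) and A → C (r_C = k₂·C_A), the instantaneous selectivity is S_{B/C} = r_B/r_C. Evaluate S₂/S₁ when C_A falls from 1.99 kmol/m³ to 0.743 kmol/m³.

S_{B/C} = (k₁/k₂)·C_A, so S₂/S₁ = (C_{A,2}/C_{A,1}).
= 0.743/1.99 = 0.373.

0.373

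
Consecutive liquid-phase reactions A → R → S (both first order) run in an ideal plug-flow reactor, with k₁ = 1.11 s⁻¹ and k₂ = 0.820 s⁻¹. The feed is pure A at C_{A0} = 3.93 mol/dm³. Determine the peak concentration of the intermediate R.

For a first-order series the maximum intermediate yield is C_{R,max}/C_{A0} = (k₁/k₂)^[k₂/(k₂−k₁)].
= (1.11/0.820)^(0.820/(0.820−1.11)) = (1.354)^(-2.828) = 0.4248.
C_{R,max} = 0.4248×3.93 = 1.67 mol/dm³.

1.67 mol/dm³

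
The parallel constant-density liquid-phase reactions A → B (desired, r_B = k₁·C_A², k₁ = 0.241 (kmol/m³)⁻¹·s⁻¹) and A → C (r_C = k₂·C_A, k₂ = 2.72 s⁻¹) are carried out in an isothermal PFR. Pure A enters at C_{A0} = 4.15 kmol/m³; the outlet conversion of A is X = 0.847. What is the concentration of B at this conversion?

C_A = C_{A0}(1−X) = 0.6350 kmol/m³.
Along a PFR/batch, dC_C/dC_A = −r_C/(r_B+r_C) = −k₂/(k₂+k₁·C_A).
Integrating from C_{A0} to C_A: C_C = (2.72/0.241)·ln[(2.72+0.241·4.15)/(2.72+0.241·0.635)] = 11.29·ln(3.720/2.873) = 2.916 kmol/m³.
Then C_B = (C_{A0}−C_A) − C_C = 3.515 − 2.916 = 0.5987 kmol/m³.

0.599 kmol/m³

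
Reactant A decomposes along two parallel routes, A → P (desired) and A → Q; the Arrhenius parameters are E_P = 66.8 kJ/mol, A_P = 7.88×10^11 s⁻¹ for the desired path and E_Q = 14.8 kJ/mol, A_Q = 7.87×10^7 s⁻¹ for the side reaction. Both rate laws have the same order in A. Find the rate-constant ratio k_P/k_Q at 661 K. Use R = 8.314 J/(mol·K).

0.778

With equal orders, S_{P/Q} = k_P/k_Q = (A_P/A_Q)·exp[(E_Q−E_P)/(RT)].
(E_Q−E_P)/(RT) = (14.8−66.8)×10³/(8.314×661) = -52000/5496 = -9.462.
k_P/k_Q = (7.88×10^11/7.87×10^7)·exp(-9.462) = 10013 × 7.774×10^-5 = 0.778.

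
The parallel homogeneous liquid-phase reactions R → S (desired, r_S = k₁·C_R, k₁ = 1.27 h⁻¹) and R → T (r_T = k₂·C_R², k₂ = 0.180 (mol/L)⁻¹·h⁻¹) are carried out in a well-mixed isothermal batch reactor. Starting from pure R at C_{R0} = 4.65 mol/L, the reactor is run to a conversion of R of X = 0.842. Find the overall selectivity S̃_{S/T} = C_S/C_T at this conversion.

C_R = C_{R0}(1−X) = 0.7347 mol/L.
Along a PFR/batch, dC_S/dC_R = −r_S/(r_S+r_T) = −k₁/(k₁+k₂·C_R).
Integrating from C_{R0} to C_R: C_S = (1.27/0.180)·ln[(1.27+0.180·4.65)/(1.27+0.180·0.735)] = 7.056·ln(2.107/1.402) = 2.873 mol/L.
C_T = (C_{R0}−C_R)−C_S = 1.042 mol/L; S̃_{S/T} = 2.873/1.042 = 2.76.

2.76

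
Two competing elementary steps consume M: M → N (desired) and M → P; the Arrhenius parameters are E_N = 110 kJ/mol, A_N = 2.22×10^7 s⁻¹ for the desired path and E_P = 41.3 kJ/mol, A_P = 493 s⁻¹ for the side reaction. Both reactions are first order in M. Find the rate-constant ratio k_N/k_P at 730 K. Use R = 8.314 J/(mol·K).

Since both paths have the same order in M, the concentration cancels and S_{N/P} = k_N/k_P = (A_N/A_P)·exp[(E_P−E_N)/(RT)].
(E_P−E_N)/(RT) = (41.3−110)×10³/(8.314×730) = -68700/6069 = -11.32.
k_N/k_P = (2.22×10^7/493)·exp(-11.32) = 45030 × 1.214×10^-5 = 0.546.

0.546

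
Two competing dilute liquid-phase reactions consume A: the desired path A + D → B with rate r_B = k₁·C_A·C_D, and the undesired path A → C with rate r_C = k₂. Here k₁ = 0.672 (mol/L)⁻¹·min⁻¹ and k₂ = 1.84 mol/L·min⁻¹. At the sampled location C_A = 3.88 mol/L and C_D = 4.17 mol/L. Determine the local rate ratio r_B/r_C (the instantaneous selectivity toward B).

S_{B/C} = r_B/r_C = (k₁·C_A·C_D)/(k₂) = (k₁/k₂)·C_A·C_D.
= (0.672×3.880×4.170) / (1.84) = 10.87/1.840 = 5.91.
Since the desired path is higher order in A, keeping C_A high (PFR or concentrated feed) favours B.

5.91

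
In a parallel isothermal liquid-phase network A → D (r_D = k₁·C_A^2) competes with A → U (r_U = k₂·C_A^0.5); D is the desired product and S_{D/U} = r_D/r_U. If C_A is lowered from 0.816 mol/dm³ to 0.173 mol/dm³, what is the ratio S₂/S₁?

0.0976

S_{D/U} = (k₁/k₂)·C_A^1.5, so S₂/S₁ = (C_{A,2}/C_{A,1})^1.5.
= (0.173/0.816)^1.5 = (0.2120)^1.5 = 0.0976.
Selectivity toward D falls as C_A falls — high-concentration operation is favoured.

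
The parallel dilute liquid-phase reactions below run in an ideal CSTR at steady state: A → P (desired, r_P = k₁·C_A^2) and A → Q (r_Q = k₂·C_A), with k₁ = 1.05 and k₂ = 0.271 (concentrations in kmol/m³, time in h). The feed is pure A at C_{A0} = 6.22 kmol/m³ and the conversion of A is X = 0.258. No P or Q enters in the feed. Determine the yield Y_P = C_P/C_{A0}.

0.244

Exit C_A = C_{A0}(1−X) = 6.22×0.742 = 4.615 kmol/m³.
A CSTR operates uniformly at the exit composition, giving r_P = 22.37 and r_Q = 1.251 (each k·C_A^n at C_A = 4.615).
Fraction of consumed A going to P: r_P/(r_P+r_Q) = 0.9470.
C_P = 0.9470·C_{A0}·X = 0.9470×6.22×0.258 = 1.52 kmol/m³; Y_P = C_P/C_{A0} = 0.244.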